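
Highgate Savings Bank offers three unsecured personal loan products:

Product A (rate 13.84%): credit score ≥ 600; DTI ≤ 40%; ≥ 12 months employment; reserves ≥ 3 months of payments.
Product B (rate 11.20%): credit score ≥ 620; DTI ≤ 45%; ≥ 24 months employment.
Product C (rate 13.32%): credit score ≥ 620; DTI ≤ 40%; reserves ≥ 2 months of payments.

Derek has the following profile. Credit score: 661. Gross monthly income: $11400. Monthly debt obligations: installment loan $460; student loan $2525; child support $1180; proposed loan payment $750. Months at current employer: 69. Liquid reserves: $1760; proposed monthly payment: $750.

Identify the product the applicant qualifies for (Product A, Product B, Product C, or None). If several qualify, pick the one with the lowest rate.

Product B

Total debts = (460 + 2,525 + 1,180 + 750) = 4,915; DTI = 4,915/11,400 = 43.1%.
Reserves = 1,760/750 = 2.3 months.
Product A: score 661 ≥ 600; DTI 43.1% > 40%; employment 69 ≥ 12 mo; reserves 2.3 < 3 mo → does not qualify.
Product B: score 661 ≥ 620; DTI 43.1% ≤ 45%; employment 69 ≥ 24 mo → qualifies.
Product C: score 661 ≥ 620; DTI 43.1% > 40%; reserves 2.3 ≥ 2 mo → does not qualify.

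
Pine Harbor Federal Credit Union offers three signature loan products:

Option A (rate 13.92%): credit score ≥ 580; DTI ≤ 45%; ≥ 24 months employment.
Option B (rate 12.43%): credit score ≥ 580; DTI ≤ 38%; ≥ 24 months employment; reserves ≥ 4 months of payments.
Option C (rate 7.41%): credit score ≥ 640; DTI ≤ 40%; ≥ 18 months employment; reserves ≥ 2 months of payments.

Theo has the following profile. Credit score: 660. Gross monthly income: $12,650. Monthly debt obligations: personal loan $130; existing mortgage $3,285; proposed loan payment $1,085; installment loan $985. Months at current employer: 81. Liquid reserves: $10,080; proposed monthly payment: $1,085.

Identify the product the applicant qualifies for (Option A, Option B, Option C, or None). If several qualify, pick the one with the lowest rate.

Total debts = (130 + 3,285 + 1,085 + 985) = 5,485; DTI = 5,485/12,650 = 43.4%.
Reserves = 10,080/1,085 = 9.3 months.
Option A: score 660 ≥ 580; DTI 43.4% ≤ 45%; employment 81 ≥ 24 mo → qualifies.
Option B: score 660 ≥ 580; DTI 43.4% > 38%; employment 81 ≥ 24 mo; reserves 9.3 ≥ 4 mo → does not qualify.
Option C: score 660 ≥ 640; DTI 43.4% > 40%; employment 81 ≥ 18 mo; reserves 9.3 ≥ 2 mo → does not qualify.

Option A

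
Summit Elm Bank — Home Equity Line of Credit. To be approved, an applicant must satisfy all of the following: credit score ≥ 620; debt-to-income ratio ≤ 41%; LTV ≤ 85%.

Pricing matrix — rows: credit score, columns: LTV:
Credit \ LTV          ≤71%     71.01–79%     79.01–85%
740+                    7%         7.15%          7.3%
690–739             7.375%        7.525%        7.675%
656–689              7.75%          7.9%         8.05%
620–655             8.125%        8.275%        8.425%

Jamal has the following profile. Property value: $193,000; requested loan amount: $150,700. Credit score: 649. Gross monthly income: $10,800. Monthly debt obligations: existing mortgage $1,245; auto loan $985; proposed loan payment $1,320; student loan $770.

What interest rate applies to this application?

8.275%

Credit score 649 ≥ 620; Total monthly debts = (1,245 + 985 + 1,320 + 770) = 4,320. DTI: 4,320 ÷ 10,800 = 40%, within the 41% cap
Loan-to-value = 150,700/193,000 = 78.1% — pass (85% max)
Score 649 is in the 620–655 band; LTV 78.1% is in the 71.01–79% band → 8.275%.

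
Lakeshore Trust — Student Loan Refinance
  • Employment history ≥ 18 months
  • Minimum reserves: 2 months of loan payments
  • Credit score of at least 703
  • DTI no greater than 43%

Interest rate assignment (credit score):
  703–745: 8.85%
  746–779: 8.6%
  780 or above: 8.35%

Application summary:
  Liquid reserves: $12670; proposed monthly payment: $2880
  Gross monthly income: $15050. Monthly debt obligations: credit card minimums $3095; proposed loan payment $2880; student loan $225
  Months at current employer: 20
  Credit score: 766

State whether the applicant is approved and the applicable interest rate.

Credit score 766 ≥ 703 (meets minimum)
Employment 20 ≥ 18 months
Total monthly debts = (3,095 + 2,880 + 225) = 6,200. Debt-to-income = 6,200/15,050 = 41.2% — meets 43% limit
Reserves: 12,670 ÷ 2,880 = 4.4 months (meets 2-month minimum)
All requirements met. Score 766 falls in the 746–779 tier → 8.6%.

Approved at 8.6%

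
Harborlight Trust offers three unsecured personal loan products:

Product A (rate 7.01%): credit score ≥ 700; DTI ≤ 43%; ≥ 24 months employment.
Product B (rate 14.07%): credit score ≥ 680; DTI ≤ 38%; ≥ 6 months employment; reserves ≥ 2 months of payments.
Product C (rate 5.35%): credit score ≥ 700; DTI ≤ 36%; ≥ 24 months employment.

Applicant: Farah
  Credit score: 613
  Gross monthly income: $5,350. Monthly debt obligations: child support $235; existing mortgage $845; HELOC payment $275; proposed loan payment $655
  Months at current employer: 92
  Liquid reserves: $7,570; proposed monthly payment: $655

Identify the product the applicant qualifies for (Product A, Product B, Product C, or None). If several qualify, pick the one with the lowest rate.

None

Total debts = (235 + 845 + 275 + 655) = 2,010; DTI = 2,010/5,350 = 37.6%.
Reserves = 7,570/655 = 11.6 months.
Product A: score 613 < 700; DTI 37.6% ≤ 43%; employment 92 ≥ 24 mo → does not qualify.
Product B: score 613 < 680; DTI 37.6% ≤ 38%; employment 92 ≥ 6 mo; reserves 11.6 ≥ 2 mo → does not qualify.
Product C: score 613 < 700; DTI 37.6% > 36%; employment 92 ≥ 24 mo → does not qualify.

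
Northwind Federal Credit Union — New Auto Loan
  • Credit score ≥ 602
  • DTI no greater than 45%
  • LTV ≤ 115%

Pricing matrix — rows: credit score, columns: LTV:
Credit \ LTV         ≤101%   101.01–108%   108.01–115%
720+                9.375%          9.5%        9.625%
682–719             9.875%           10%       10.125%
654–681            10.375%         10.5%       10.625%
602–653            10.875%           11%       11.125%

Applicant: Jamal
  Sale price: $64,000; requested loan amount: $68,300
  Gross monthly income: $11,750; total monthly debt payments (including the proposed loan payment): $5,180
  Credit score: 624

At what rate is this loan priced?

Credit score 624 ≥ 602; Debt-to-income = 5,180/11,750 = 44.1% — meets 45% limit
LTV = 68,300/64,000 = 106.7% ≤ 115%
Credit 624 → row 602–653; LTV 106.7% → column 101.01–108%. Grid cell → 11%.

11%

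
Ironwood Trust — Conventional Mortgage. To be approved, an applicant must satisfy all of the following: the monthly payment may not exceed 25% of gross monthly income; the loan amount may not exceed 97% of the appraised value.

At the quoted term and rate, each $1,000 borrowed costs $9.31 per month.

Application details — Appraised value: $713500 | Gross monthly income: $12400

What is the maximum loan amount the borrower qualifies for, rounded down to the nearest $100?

$332,900

Payment cap: 25% × $12,400 = $3,100/month.
At $9.31 per $1,000, that supports 3,100/9.31 × 1,000 ≈ $332,975 → $332,900.
LTV cap: 97% × $713,500 = $692,095 → $692,000.
Binding constraint: payment-to-income.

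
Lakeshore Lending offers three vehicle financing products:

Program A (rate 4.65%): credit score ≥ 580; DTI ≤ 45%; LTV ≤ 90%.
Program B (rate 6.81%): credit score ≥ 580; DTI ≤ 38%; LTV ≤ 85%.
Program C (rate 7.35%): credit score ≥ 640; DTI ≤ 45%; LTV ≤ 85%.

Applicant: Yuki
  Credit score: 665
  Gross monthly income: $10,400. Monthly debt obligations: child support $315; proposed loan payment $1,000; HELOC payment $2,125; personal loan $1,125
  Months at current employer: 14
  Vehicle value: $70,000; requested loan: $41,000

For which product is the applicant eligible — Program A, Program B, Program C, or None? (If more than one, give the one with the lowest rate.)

Program A

Total debts = (315 + 1,000 + 2,125 + 1,125) = 4,565; DTI = 4,565/10,400 = 43.9%.
LTV = 41,000/70,000 = 58.6%.
Program A: score 665 ≥ 580; DTI 43.9% ≤ 45%; LTV 58.6% ≤ 90% → qualifies.
Program B: score 665 ≥ 580; DTI 43.9% > 38%; LTV 58.6% ≤ 85% → does not qualify.
Program C: score 665 ≥ 640; DTI 43.9% ≤ 45%; LTV 58.6% ≤ 85% → qualifies.
Qualifying: Program A, Program C. Lowest rate is 4.65% → Program A.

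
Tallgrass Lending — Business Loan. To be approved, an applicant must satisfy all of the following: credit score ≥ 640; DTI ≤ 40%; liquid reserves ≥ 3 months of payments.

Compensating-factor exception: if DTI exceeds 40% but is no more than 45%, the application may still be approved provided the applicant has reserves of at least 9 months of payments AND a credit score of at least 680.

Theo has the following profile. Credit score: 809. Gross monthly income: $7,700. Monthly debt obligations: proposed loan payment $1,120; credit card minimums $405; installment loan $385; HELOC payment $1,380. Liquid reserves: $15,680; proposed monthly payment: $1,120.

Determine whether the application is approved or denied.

Credit score 809 ≥ 640 (meets base)
Total debts = (1,120 + 405 + 385 + 1,380) = 3,290. DTI = 3,290/7,700 = 42.7% > 40% — standard DTI limit exceeded.
Reserves = 15,680/1,120 = 14.0 months ≥ 3
42.7% falls in the override range (40%–45%), so the compensating-factor test applies.
Override check — reserves: 14.0 mo (ok); score: 809 (ok).
Both override conditions satisfied; DTI exception granted.

Approved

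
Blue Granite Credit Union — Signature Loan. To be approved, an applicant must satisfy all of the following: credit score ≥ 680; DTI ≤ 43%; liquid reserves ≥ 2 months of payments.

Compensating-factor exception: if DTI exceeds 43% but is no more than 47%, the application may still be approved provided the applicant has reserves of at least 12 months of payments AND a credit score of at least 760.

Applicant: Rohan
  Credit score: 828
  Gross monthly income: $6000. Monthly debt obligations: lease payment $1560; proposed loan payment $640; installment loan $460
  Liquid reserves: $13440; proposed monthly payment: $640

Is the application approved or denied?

Approved

Credit score 828 ≥ 680 (meets base)
Total debts = (1,560 + 640 + 460) = 2,660. DTI: 2,660 ÷ 6,000 = 44.3%, over the 43% base limit.
Reserves = 13,440/640 = 21.0 months ≥ 2
44.3% falls in the override range (43%–47%), so the compensating-factor test applies.
Override check — reserves: 21.0 mo (ok); score: 828 (ok).
Both compensating conditions met → exception applies.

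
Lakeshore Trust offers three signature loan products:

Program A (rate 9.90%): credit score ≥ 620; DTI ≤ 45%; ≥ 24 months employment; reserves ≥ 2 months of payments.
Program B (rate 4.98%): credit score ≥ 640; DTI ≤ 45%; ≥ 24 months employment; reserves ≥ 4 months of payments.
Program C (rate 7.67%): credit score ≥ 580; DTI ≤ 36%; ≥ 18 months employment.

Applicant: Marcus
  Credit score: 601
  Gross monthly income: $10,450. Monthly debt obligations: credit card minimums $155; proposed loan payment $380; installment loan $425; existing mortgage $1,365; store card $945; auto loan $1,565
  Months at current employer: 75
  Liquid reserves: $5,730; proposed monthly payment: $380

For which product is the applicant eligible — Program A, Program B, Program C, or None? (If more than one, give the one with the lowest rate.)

None

Total debts = (155 + 380 + 425 + 1,365 + 945 + 1,565) = 4,835; DTI = 4,835/10,450 = 46.3%.
Reserves = 5,730/380 = 15.1 months.
Program A: score 601 < 620; DTI 46.3% > 45%; employment 75 ≥ 24 mo; reserves 15.1 ≥ 2 mo → does not qualify.
Program B: score 601 < 640; DTI 46.3% > 45%; employment 75 ≥ 24 mo; reserves 15.1 ≥ 4 mo → does not qualify.
Program C: score 601 ≥ 580; DTI 46.3% > 36%; employment 75 ≥ 18 mo → does not qualify.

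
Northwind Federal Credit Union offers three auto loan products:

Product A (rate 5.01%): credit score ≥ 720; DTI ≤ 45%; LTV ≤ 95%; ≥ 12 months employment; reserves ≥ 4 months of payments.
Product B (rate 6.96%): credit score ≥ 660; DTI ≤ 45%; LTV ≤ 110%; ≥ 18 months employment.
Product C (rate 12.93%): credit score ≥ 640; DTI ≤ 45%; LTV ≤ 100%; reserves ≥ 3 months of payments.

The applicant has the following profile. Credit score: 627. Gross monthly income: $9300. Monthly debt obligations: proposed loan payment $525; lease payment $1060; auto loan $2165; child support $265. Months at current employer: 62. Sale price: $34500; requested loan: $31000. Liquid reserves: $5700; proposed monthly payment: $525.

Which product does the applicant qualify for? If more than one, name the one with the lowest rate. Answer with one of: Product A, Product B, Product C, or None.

None

Total debts = (525 + 1,060 + 2,165 + 265) = 4,015; DTI = 4,015/9,300 = 43.2%.
LTV = 31,000/34,500 = 89.9%.
Reserves = 5,700/525 = 10.9 months.
Product A: score 627 < 720; DTI 43.2% ≤ 45%; LTV 89.9% ≤ 95%; employment 62 ≥ 12 mo; reserves 10.9 ≥ 4 mo → does not qualify.
Product B: score 627 < 660; DTI 43.2% ≤ 45%; LTV 89.9% ≤ 110%; employment 62 ≥ 18 mo → does not qualify.
Product C: score 627 < 640; DTI 43.2% ≤ 45%; LTV 89.9% ≤ 100%; reserves 10.9 ≥ 3 mo → does not qualify.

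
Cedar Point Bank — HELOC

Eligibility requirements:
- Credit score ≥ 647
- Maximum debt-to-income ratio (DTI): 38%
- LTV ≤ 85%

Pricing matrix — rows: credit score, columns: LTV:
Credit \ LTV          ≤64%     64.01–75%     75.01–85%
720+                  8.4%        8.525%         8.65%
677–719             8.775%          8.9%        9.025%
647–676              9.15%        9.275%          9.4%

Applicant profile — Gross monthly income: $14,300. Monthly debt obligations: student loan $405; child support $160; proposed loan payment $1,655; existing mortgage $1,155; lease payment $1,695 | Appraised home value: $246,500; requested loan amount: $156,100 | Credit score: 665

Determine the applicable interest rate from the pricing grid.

9.15%

Credit score 665 ≥ 647; Total monthly debts = (405 + 160 + 1,655 + 1,155 + 1,695) = 5,070. DTI: 5,070 ÷ 14,300 = 35.5%, within the 38% cap
LTV: 156,100 ÷ 246,500 = 63.3%, within 85% cap
Score 665 is in the 647–676 band; LTV 63.3% is in the ≤64% band → 9.15%.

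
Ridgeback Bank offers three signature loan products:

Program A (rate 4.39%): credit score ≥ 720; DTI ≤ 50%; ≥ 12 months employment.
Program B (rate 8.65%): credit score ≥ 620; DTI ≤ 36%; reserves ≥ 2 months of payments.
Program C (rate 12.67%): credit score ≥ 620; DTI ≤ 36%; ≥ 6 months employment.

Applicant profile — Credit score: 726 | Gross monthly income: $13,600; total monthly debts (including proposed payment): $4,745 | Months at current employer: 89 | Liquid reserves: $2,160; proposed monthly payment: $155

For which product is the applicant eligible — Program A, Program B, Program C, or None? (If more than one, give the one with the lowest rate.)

Program A

DTI = 4,745/13,600 = 34.9%.
Reserves = 2,160/155 = 13.9 months.
Program A: score 726 ≥ 720; DTI 34.9% ≤ 50%; employment 89 ≥ 12 mo → qualifies.
Program B: score 726 ≥ 620; DTI 34.9% ≤ 36%; reserves 13.9 ≥ 2 mo → qualifies.
Program C: score 726 ≥ 620; DTI 34.9% ≤ 36%; employment 89 ≥ 6 mo → qualifies.
Qualifying: Program A, Program B, Program C. Lowest rate is 4.39% → Program A.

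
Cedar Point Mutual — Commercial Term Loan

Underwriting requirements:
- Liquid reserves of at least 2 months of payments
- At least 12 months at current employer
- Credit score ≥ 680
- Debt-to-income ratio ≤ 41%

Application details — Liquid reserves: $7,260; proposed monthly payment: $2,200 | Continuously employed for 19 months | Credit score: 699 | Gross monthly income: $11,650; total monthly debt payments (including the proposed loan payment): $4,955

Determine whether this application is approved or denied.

Reserves = 7,260/2,200 = 3.3 months ≥ 2
Employment 19 ≥ 12 months
Credit score 699 ≥ 680 (meets)
Debt-to-income = 4,955/11,650 = 42.5% — over 41% limit
Fails on DTI.

Denied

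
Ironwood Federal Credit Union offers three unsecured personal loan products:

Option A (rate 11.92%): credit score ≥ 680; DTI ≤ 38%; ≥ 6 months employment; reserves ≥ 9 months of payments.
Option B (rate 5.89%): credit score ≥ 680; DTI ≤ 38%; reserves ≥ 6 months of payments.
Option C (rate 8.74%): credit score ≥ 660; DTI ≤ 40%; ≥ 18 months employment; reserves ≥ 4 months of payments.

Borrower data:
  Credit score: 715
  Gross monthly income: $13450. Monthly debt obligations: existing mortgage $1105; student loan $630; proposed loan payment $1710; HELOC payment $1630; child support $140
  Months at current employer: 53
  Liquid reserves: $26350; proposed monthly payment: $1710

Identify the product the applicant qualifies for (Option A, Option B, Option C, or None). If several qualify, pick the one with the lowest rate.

Total debts = (1,105 + 630 + 1,710 + 1,630 + 140) = 5,215; DTI = 5,215/13,450 = 38.8%.
Reserves = 26,350/1,710 = 15.4 months.
Option A: score 715 ≥ 680; DTI 38.8% > 38%; employment 53 ≥ 6 mo; reserves 15.4 ≥ 9 mo → does not qualify.
Option B: score 715 ≥ 680; DTI 38.8% > 38%; reserves 15.4 ≥ 6 mo → does not qualify.
Option C: score 715 ≥ 660; DTI 38.8% ≤ 40%; employment 53 ≥ 18 mo; reserves 15.4 ≥ 4 mo → qualifies.

Option C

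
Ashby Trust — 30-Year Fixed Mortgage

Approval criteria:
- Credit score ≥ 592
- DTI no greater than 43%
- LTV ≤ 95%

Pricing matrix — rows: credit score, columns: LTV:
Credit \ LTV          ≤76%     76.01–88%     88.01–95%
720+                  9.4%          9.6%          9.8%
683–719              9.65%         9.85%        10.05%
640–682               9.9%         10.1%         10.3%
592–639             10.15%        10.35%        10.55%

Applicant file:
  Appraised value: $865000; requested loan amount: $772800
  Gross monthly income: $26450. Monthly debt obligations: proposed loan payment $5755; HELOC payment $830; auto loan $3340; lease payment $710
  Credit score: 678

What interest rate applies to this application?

10.3%

Credit score 678 ≥ 592; Total monthly debts = (5,755 + 830 + 3,340 + 710) = 10,635. Debt-to-income = 10,635/26,450 = 40.2% — meets 43% limit
LTV = 772,800/865,000 = 89.3% ≤ 95%
Row: 678 falls in 640–682. Column: 89.3% falls in 88.01–95%. Rate = 10.3%.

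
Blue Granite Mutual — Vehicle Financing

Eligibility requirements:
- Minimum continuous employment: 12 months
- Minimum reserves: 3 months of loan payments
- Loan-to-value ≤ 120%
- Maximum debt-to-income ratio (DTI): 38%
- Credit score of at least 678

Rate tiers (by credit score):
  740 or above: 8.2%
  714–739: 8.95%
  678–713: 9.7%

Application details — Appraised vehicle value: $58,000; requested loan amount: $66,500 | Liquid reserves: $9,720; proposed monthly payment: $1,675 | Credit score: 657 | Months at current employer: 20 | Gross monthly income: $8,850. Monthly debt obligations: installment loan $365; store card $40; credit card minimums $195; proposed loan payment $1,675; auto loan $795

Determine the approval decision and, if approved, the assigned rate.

Denied

Credit score 657 < 678 (below minimum)
Reserves = 9,720/1,675 = 5.8 months ≥ 3
Loan-to-value = 66,500/58,000 = 114.7% — pass (120% max)
Employment 20 ≥ 12 months
Total monthly debts = (365 + 40 + 195 + 1,675 + 795) = 3,070. DTI = 3,070/8,850 = 34.7% ≤ 38%
Not all requirements met → denied.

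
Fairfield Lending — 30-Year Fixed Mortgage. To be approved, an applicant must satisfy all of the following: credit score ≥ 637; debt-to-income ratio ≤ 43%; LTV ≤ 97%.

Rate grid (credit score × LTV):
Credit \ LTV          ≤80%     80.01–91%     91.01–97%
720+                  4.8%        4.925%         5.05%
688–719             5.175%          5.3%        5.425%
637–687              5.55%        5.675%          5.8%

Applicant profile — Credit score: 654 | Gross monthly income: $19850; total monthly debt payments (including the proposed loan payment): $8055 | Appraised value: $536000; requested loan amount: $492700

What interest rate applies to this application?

5.8%

Credit score 654 ≥ 637; DTI = 8,055/19,850 = 40.6% ≤ 43%
Loan-to-value = 492,700/536,000 = 91.9% — pass (97% max)
Row: 654 falls in 637–687. Column: 91.9% falls in 91.01–97%. Rate = 5.8%.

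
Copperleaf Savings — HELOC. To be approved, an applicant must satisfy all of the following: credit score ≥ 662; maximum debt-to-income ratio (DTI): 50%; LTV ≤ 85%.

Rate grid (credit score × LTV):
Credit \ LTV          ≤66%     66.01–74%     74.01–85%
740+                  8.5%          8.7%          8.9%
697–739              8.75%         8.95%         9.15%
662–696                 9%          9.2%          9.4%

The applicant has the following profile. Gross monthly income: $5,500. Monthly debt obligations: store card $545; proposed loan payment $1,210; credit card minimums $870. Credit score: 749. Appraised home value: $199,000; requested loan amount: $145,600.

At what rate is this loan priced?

Credit score 749 ≥ 662; Total monthly debts = (545 + 1,210 + 870) = 2,625. DTI: 2,625 ÷ 5,500 = 47.7%, within the 50% cap
LTV: 145,600 ÷ 199,000 = 73.2%, within 85% cap
Score 749 is in the 740+ band; LTV 73.2% is in the 66.01–74% band → 8.7%.

8.7%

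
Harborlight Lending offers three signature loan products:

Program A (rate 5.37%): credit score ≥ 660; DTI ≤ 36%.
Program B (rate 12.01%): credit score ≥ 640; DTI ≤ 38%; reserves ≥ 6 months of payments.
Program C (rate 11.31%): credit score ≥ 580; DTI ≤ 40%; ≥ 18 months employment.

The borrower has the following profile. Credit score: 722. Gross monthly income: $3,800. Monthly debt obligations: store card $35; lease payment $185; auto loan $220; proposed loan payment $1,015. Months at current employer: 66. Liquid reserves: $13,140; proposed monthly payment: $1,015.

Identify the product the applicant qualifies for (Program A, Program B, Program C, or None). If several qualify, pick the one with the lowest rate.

Program C

Total debts = (35 + 185 + 220 + 1,015) = 1,455; DTI = 1,455/3,800 = 38.3%.
Reserves = 13,140/1,015 = 12.9 months.
Program A: score 722 ≥ 660; DTI 38.3% > 36% → does not qualify.
Program B: score 722 ≥ 640; DTI 38.3% > 38%; reserves 12.9 ≥ 6 mo → does not qualify.
Program C: score 722 ≥ 580; DTI 38.3% ≤ 40%; employment 66 ≥ 18 mo → qualifies.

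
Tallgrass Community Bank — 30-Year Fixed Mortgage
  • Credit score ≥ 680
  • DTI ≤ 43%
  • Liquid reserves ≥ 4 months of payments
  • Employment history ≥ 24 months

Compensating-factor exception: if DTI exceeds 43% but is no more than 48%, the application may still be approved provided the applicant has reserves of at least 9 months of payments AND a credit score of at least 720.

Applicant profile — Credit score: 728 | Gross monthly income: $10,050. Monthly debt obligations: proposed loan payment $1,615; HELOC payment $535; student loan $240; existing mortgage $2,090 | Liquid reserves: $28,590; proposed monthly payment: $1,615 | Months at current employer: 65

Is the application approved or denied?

Credit score 728 ≥ 680 (meets base)
Total debts = (1,615 + 535 + 240 + 2,090) = 4,480. DTI: 4,480 ÷ 10,050 = 44.6%, over the 43% base limit.
Reserves = 28,590/1,615 = 17.7 months ≥ 4
Employment 65 ≥ 24 months
44.6% falls in the override range (43%–48%), so the compensating-factor test applies.
Reserves 17.7 ≥ 9 months; credit score 728 ≥ 720.
Both compensating conditions met → exception applies.

Approved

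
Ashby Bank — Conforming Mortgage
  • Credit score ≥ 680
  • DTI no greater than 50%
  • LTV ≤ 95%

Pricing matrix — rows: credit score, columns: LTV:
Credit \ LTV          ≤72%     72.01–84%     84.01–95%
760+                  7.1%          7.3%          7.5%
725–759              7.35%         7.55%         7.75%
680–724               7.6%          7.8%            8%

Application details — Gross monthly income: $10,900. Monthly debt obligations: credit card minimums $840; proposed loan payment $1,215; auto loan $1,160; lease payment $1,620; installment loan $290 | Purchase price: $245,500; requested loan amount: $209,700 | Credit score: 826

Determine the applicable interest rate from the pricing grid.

Credit score 826 ≥ 680; Total monthly debts = (840 + 1,215 + 1,160 + 1,620 + 290) = 5,125. DTI = 5,125/10,900 = 47% ≤ 50%
Loan-to-value = 209,700/245,500 = 85.4% — pass (95% max)
Score 826 is in the 760+ band; LTV 85.4% is in the 84.01–95% band → 7.5%.

7.5%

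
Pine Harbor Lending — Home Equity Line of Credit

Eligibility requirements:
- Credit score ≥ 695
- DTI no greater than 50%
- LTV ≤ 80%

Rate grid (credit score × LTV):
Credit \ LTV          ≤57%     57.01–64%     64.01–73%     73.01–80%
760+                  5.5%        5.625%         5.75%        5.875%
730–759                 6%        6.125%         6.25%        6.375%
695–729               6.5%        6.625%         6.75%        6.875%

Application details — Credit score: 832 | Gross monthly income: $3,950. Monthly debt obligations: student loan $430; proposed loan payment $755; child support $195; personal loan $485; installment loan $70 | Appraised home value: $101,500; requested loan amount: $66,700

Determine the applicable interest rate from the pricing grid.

Credit score 832 ≥ 695; Total monthly debts = (430 + 755 + 195 + 485 + 70) = 1,935. DTI = 1,935/3,950 = 49% ≤ 50%
LTV: 66,700 ÷ 101,500 = 65.7%, within 80% cap
Credit 832 → row 760+; LTV 65.7% → column 64.01–73%. Grid cell → 5.75%.

5.75%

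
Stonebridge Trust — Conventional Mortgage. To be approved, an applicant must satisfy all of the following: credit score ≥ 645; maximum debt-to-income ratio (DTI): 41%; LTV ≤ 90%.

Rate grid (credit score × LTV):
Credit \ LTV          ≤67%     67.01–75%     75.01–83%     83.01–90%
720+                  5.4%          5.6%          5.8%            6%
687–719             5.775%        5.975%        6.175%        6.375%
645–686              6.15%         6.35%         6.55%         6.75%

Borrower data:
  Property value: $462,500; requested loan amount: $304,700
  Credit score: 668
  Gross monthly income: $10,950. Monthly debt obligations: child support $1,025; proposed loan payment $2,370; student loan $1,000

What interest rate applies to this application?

6.15%

Credit score 668 ≥ 645; Total monthly debts = (1,025 + 2,370 + 1,000) = 4,395. DTI = 4,395/10,950 = 40.1% ≤ 41%
LTV: 304,700 ÷ 462,500 = 65.9%, within 90% cap
Row: 668 falls in 645–686. Column: 65.9% falls in ≤67%. Rate = 6.15%.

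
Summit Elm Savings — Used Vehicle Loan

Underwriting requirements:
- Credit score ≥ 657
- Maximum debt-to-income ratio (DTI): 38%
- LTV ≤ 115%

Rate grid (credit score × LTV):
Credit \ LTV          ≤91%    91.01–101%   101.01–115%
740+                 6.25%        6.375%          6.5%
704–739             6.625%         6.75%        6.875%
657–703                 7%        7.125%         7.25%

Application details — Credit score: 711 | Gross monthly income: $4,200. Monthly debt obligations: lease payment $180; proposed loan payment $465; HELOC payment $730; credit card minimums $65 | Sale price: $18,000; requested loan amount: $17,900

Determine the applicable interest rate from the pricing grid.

6.75%

Credit score 711 ≥ 657; Total monthly debts = (180 + 465 + 730 + 65) = 1,440. Debt-to-income = 1,440/4,200 = 34.3% — meets 38% limit
LTV: 17,900 ÷ 18,000 = 99.4%, within 115% cap
Row: 711 falls in 704–739. Column: 99.4% falls in 91.01–101%. Rate = 6.75%.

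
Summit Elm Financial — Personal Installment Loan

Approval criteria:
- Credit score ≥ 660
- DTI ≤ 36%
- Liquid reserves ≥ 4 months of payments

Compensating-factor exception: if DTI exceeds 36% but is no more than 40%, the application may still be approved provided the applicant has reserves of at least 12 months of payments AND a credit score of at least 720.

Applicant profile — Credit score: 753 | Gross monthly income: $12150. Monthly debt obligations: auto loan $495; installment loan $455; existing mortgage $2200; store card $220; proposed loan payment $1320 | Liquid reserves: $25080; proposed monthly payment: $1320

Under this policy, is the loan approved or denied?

Approved

Credit score 753 ≥ 660 (meets base)
Total debts = (495 + 455 + 2,200 + 220 + 1,320) = 4,690. DTI = 4,690/12,150 = 38.6% > 36% — standard DTI limit exceeded.
Liquid reserves cover 25,080/1,320 = 19.0 months — ≥ 4 required
38.6% falls in the override range (36%–40%), so the compensating-factor test applies.
Override check — reserves: 19.0 mo (ok); score: 753 (ok).
Both compensating conditions met → exception applies.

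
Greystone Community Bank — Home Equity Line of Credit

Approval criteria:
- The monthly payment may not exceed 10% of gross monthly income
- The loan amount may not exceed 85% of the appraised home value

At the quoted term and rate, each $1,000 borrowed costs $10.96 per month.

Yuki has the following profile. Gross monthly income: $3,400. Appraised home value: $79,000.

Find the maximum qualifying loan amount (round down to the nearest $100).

$31,000

Payment cap: 10% × $3,400 = $340/month.
At $10.96 per $1,000, that supports 340/10.96 × 1,000 ≈ $31,021 → $31,000.
LTV cap: 85% × $79,000 = $67,150 → $67,100.
Binding constraint: payment-to-income.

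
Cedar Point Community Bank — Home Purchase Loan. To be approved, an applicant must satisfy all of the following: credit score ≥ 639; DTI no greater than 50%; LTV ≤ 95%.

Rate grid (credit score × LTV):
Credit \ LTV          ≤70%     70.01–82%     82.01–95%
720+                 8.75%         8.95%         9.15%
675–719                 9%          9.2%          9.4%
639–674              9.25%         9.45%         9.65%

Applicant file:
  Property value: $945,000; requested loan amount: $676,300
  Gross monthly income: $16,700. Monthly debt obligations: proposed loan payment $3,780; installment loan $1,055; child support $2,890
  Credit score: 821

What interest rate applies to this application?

Credit score 821 ≥ 639; Total monthly debts = (3,780 + 1,055 + 2,890) = 7,725. DTI: 7,725 ÷ 16,700 = 46.3%, within the 50% cap
LTV: 676,300 ÷ 945,000 = 71.6%, within 95% cap
Credit 821 → row 720+; LTV 71.6% → column 70.01–82%. Grid cell → 8.95%.

8.95%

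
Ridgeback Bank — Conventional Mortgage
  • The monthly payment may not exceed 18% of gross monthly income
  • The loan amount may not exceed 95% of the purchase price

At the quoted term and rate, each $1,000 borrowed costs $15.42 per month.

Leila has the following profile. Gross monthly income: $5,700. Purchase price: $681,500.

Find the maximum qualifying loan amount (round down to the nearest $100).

$66,500

Payment cap: 18% × $5,700 = $1,026/month.
At $15.42 per $1,000, that supports 1,026/15.42 × 1,000 ≈ $66,536 → $66,500.
LTV cap: 95% × $681,500 = $647,425 → $647,400.
Binding constraint: payment-to-income.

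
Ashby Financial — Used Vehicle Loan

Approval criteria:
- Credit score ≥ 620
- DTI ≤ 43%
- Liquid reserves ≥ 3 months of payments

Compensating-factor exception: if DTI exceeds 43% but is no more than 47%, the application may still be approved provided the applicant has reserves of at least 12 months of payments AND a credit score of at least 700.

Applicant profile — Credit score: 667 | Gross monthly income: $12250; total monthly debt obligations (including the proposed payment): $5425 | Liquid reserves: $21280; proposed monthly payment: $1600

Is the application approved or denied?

Credit score 667 ≥ 620 (meets base)
DTI = 5,425/12,250 = 44.3% > 43% — standard DTI limit exceeded.
Liquid reserves cover 21,280/1,600 = 13.3 months — ≥ 3 required
44.3% falls in the override range (43%–47%), so the compensating-factor test applies.
Reserves 13.3 ≥ 12 months; credit score 667 < 700.
Override conditions not both satisfied; exception does not apply.

Denied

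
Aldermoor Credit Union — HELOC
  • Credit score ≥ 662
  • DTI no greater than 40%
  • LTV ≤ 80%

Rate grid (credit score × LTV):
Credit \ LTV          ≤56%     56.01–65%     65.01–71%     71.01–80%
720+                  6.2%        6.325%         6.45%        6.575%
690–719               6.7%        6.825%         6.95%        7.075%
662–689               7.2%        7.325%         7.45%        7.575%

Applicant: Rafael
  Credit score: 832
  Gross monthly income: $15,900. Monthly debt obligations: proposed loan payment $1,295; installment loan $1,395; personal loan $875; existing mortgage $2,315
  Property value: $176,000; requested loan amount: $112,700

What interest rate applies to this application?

Credit score 832 ≥ 662; Total monthly debts = (1,295 + 1,395 + 875 + 2,315) = 5,880. DTI = 5,880/15,900 = 37% ≤ 40%
LTV = 112,700/176,000 = 64% ≤ 80%
Row: 832 falls in 720+. Column: 64% falls in 56.01–65%. Rate = 6.325%.

6.325%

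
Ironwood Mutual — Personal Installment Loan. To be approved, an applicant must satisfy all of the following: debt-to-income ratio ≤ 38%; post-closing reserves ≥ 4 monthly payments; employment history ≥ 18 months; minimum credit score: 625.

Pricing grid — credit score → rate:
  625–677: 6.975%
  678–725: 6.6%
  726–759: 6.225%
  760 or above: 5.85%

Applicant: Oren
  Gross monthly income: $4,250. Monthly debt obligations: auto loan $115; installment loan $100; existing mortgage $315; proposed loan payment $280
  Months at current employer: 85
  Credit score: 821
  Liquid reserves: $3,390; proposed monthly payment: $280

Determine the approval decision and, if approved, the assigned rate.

Credit score 821 ≥ 625 (meets minimum)
Employment 85 ≥ 18 months
Reserves: 3,390 ÷ 280 = 12.1 months (meets 4-month minimum)
Total monthly debts = (115 + 100 + 315 + 280) = 810. DTI: 810 ÷ 4,250 = 19.1%, within the 38% cap
All requirements met. Score 821 falls in the 760 or above tier → 5.85%.

Approved at 5.85%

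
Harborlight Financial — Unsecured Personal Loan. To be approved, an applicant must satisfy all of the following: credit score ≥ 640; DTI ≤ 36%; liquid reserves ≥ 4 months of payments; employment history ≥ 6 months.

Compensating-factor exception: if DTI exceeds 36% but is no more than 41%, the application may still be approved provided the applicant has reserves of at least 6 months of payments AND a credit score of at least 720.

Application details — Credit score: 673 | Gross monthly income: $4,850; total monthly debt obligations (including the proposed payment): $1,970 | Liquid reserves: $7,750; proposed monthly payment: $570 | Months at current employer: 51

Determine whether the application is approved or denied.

Denied

Credit score 673 ≥ 640 (meets base)
DTI = 1,970/4,850 = 40.6% > 36% — standard DTI limit exceeded.
Reserves: 7,750 ÷ 570 = 13.6 months (meets 4-month minimum)
Employment 51 ≥ 6 months
40.6% falls in the override range (36%–41%), so the compensating-factor test applies.
Reserves 13.6 ≥ 6 months; credit score 673 < 720.
Compensating-factor requirement not fully met.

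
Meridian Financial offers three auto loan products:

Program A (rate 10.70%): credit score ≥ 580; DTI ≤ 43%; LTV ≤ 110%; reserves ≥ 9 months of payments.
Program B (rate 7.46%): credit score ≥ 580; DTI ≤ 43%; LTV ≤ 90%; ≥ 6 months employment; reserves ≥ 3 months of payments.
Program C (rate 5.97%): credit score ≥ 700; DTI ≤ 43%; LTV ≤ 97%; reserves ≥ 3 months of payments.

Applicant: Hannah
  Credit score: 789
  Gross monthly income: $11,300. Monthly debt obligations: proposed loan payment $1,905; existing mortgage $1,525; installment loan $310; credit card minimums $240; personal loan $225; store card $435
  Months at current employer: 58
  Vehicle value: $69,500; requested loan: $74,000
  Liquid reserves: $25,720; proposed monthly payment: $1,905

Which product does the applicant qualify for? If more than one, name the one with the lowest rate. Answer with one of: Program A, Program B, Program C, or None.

Total debts = (1,905 + 1,525 + 310 + 240 + 225 + 435) = 4,640; DTI = 4,640/11,300 = 41.1%.
LTV = 74,000/69,500 = 106.5%.
Reserves = 25,720/1,905 = 13.5 months.
Program A: score 789 ≥ 580; DTI 41.1% ≤ 43%; LTV 106.5% ≤ 110%; reserves 13.5 ≥ 9 mo → qualifies.
Program B: score 789 ≥ 580; DTI 41.1% ≤ 43%; LTV 106.5% > 90%; employment 58 ≥ 6 mo; reserves 13.5 ≥ 3 mo → does not qualify.
Program C: score 789 ≥ 700; DTI 41.1% ≤ 43%; LTV 106.5% > 97%; reserves 13.5 ≥ 3 mo → does not qualify.

Program A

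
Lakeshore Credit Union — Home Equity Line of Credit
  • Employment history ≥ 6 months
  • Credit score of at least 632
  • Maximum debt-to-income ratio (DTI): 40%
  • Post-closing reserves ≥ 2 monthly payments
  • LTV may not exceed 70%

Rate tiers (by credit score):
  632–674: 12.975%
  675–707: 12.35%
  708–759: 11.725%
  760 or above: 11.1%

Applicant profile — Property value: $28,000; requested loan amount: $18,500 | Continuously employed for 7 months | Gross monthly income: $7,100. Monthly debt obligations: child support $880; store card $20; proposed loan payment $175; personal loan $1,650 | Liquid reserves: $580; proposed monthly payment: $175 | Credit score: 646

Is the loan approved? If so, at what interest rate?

Approved at 12.975%

Credit score 646 ≥ 632 (meets minimum)
Employment 7 ≥ 6 months
LTV: 18,500 ÷ 28,000 = 66.1%, within 70% cap
Reserves = 580/175 = 3.3 months ≥ 2
Total monthly debts = (880 + 20 + 175 + 1,650) = 2,725. DTI: 2,725 ÷ 7,100 = 38.4%, within the 40% cap
All requirements met. Score 646 falls in the 632–674 tier → 12.975%.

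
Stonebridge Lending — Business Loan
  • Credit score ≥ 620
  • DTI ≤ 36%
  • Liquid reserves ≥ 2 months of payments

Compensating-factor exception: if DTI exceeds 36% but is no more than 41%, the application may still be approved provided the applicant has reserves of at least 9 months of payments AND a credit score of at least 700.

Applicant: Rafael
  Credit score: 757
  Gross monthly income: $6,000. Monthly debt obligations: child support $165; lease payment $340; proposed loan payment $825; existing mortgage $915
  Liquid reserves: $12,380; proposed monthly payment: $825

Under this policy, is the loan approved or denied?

Credit score 757 ≥ 620 (meets base)
Total debts = (165 + 340 + 825 + 915) = 2,245. DTI = 2,245/6,000 = 37.4% > 36% — standard DTI limit exceeded.
Reserves = 12,380/825 = 15.0 months ≥ 2
37.4% falls in the override range (36%–41%), so the compensating-factor test applies.
Reserves 15.0 ≥ 9 months; credit score 757 ≥ 700.
Both compensating conditions met → exception applies.

Approved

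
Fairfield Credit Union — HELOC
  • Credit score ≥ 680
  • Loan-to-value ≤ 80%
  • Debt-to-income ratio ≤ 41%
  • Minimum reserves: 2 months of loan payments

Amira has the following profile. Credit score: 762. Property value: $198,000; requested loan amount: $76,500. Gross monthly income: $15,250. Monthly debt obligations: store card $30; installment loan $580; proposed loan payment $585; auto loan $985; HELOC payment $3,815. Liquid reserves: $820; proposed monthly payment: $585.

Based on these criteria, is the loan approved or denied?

Denied

Credit score 762 ≥ 680 (meets)
LTV = 76,500/198,000 = 38.6% ≤ 80%
Total monthly debts = (30 + 580 + 585 + 985 + 3,815) = 5,995. DTI = 5,995/15,250 = 39.3% ≤ 41%
Liquid reserves cover 820/585 = 1.4 months — < 2 required
Fails on reserves.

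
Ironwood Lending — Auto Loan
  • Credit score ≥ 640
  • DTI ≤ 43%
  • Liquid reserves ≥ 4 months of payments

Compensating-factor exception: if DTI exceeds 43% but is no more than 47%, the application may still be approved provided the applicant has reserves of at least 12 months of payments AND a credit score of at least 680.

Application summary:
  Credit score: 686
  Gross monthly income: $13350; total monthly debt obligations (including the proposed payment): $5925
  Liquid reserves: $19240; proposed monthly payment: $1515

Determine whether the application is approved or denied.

Credit score 686 ≥ 640 (meets base)
DTI = 5,925/13,350 = 44.4% > 43% — standard DTI limit exceeded.
Liquid reserves cover 19,240/1,515 = 12.7 months — ≥ 4 required
44.4% falls in the override range (43%–47%), so the compensating-factor test applies.
Override check — reserves: 12.7 mo (ok); score: 686 (ok).
Both override conditions satisfied; DTI exception granted.

Approved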